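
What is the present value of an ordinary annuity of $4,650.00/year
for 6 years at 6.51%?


Formula: PV = PMT * (1 - (1+r)^(-n)) / r
Discount factor: (1 + 0.0651)^(-6) = 0.684948
Bracket: 1 - 0.684948 = 0.315052
PV = $4,650.00 * 0.315052 / 0.0651 = $22,503.70

$22,503.70


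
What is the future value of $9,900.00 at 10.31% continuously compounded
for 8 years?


Formula: FV = P * e^(r*t)
Exponent: r*t = 0.1031 * 8 = 0.8248
e^(0.8248) = 2.281424
FV = $9,900.00 * 2.281424 = $22,586.10

$22,586.10


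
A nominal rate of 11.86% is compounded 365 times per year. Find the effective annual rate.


Formula: EAR = (1 + r/m)^m - 1
Period rate: r/m = 0.1186 / 365 = 0.000325
Compounding: (1 + 0.000325)^365 = 1.125898
EAR = 1.125898 - 1 = 0.125898

0.125898


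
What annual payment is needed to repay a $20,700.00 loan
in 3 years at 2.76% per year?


Formula: PMT = PV * r / (1 - (1+r)^(-n))
Denominator: 1 - (1 + 0.0276)^(-3) = 0.078431
Numerator: $20,700.00 * 0.0276 = 571.32
PMT = 571.32 / 0.078431 = $7,284.34

$7,284.34


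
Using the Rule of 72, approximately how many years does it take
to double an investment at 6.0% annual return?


Formula: Years ≈ 72 / r
Substituting: Years ≈ 72 / 6.0
Years ≈ 12.0

12.0 years


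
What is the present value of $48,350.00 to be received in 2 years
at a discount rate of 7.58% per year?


Formula: PV = FV / (1 + r)^n
Substituting: PV = $48,350.00 / (1 + 0.0758)^2
Discount factor: (1.0758)^2 = 1.157346
PV = $48,350.00 / 1.157346 = $41,776.63

$41,776.63


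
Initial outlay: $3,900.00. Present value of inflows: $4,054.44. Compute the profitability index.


Formula: PI = PV(cash flows) / initial investment
Substituting: PI = $4,054.44 / $3,900.00
PI = 1.0396

1.0396


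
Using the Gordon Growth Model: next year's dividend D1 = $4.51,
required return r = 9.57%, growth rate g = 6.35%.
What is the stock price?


Formula: P = D1 / (r - g)
Spread: r - g = 0.0957 - 0.0635 = 0.0322
Substituting: P = $4.51 / 0.0322
P = $140.06

$140.06


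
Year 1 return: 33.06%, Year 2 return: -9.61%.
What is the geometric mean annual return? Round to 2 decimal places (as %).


Formula: Geometric mean = ((1+r1)*(1+r2))^(1/2) - 1
Product: (1 + 0.3306) * (1 + -0.0961) = 1.3306 * 0.9039 = 1.202729
Square root: 1.202729^0.5 = 1.09669
Geometric mean = 1.09669 - 1 = 0.09669
As percentage: 9.67%

9.67%


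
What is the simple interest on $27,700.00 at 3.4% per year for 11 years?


Formula: I = P * r * t
Substituting: I = $27,700.00 * 0.034 * 11
Step: I = $27,700.00 * 0.374
I = $10,359.80

$10,359.80


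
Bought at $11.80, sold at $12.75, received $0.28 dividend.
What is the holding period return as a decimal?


Formula: HPR = (P1 - P0 + D) / P0
Gain: $12.75 - $11.80 + $0.28 = $1.23
HPR = $1.23 / $11.80 = 0.1042

0.1042


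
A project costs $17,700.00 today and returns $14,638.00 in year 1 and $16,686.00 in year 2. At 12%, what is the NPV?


Formula: NPV = C0 + C1/(1+r) + C2/(1+r)^2
Discount C1: $14,638.00 / (1 + 0.12) = $13,069.64
Discount C2: $16,686.00 / (1 + 0.12)^2 = $13,301.98
NPV = -$17,700.00 + $13,069.64 + $13,301.98 = $8,671.62

$8,671.62


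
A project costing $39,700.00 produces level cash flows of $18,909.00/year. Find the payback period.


Formula: Payback = investment / annual cash flow
Substituting: Payback = $39,700.00 / $18,909.00
Payback = 2.0995 years

2.0995 years


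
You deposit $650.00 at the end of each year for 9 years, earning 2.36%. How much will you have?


Formula: FV = PMT * ((1+r)^n - 1) / r
Growth factor: (1 + 0.0236)^9 = 1.233595
Numerator: 1.233595 - 1 = 0.233595
FV = $650.00 * 0.233595 / 0.0236 = $6,433.75

$6,433.75


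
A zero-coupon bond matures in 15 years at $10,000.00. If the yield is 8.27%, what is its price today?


Formula: Price = FV / (1 + r)^n
Substituting: Price = $10,000.00 / (1 + 0.0827)^15
Discount factor: (1.0827)^15 = 3.29323
Price = $10,000.00 / 3.29323 = $3,036.53

$3,036.53


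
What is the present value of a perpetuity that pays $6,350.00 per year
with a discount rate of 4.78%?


Formula: PV = C / r
Substituting: PV = $6,350.00 / 0.0478
PV = $132,845.19

$132,845.19


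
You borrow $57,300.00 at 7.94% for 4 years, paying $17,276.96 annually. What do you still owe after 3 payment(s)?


Formula: Balance = PV*(1+r)^k - PMT*((1+r)^k - 1)/r
Growth: (1 + 0.0794)^3 = 1.257614
Accumulated factor: ((1+r)^k - 1)/r = 3.244504
Balance = $57,300.00 * 1.257614 - $17,276.96 * 3.244504
Balance = $16,006.09

$16,006.09


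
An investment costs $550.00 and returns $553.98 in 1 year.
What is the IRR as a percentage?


Formula: IRR = C1/C0 - 1
Substituting: IRR = $553.98 / $550.00 - 1
Ratio: 1.007236 - 1 = 0.007236
IRR = 0.7236%

0.7236%


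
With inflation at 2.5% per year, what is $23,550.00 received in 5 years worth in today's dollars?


Formula: Real value = nominal / (1 + inflation)^years
Price level: (1 + 0.025)^5 = 1.131408
Real value = $23,550.00 / 1.131408 = $20,814.77

$20,814.77


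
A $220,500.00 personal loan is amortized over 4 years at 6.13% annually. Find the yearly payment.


Formula: PMT = PV * r / (1 - (1+r)^(-n))
Denominator: 1 - (1 + 0.0613)^(-4) = 0.21178
Numerator: $220,500.00 * 0.0613 = 13516.65
PMT = 13516.65 / 0.21178 = $63,823.96

$63,823.96


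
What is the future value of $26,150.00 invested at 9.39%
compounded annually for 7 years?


Formula: FV = P * (1 + r)^n
Substituting: FV = $26,150.00 * (1 + 0.0939)^7
Growth factor: (1.0939)^7 = 1.874318
FV = $26,150.00 * 1.874318 = $49,013.42

$49,013.42


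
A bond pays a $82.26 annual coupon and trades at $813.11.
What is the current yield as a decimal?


Formula: Current yield = annual coupon / price
Substituting: CY = $82.26 / $813.11
CY = 0.101167

0.101167


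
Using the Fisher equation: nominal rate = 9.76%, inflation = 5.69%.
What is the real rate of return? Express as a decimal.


Formula: (1 + r_real) = (1 + r_nom) / (1 + inflation)
Substituting: (1 + r_real) = 1.0976 / 1.0569
(1 + r_real) = 1.038509
r_real = 1.038509 - 1 = 0.038509

0.038509


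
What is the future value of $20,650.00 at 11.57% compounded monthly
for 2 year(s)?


Formula: FV = P * (1 + r/m)^(m*t)
Period rate: r/m = 0.1157 / 12 = 0.009642
Total periods: m*t = 12 * 2 = 24
Growth factor: (1 + 0.009642)^24 = 1.258967
FV = $20,650.00 * 1.258967 = $25,997.67

$25,997.67


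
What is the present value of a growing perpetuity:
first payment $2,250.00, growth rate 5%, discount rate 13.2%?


Formula: PV = C / (r - g)
Spread: r - g = 0.132 - 0.05 = 0.082
Substituting: PV = $2,250.00 / 0.082
PV = $27,439.02

$27,439.02


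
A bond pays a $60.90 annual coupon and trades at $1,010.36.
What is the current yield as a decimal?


Formula: Current yield = annual coupon / price
Substituting: CY = $60.90 / $1,010.36
CY = 0.060276

0.060276


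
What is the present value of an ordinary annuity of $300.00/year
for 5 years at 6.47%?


Formula: PV = PMT * (1 - (1+r)^(-n)) / r
Discount factor: (1 + 0.0647)^(-5) = 0.73091
Bracket: 1 - 0.73091 = 0.26909
PV = $300.00 * 0.26909 / 0.0647 = $1,247.71

$1,247.71


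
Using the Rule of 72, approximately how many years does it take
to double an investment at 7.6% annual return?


Formula: Years ≈ 72 / r
Substituting: Years ≈ 72 / 7.6
Years ≈ 9.5

9.5 years


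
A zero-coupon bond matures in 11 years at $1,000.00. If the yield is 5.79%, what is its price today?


Formula: Price = FV / (1 + r)^n
Substituting: Price = $1,000.00 / (1 + 0.0579)^11
Discount factor: (1.0579)^11 = 1.857337
Price = $1,000.00 / 1.857337 = $538.41

$538.41


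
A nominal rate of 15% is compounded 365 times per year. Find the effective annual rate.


Formula: EAR = (1 + r/m)^m - 1
Period rate: r/m = 0.15 / 365 = 0.000411
Compounding: (1 + 0.000411)^365 = 1.161798
EAR = 1.161798 - 1 = 0.161798

0.161798


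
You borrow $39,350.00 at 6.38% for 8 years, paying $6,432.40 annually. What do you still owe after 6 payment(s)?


Formula: Balance = PV*(1+r)^k - PMT*((1+r)^k - 1)/r
Growth: (1 + 0.0638)^6 = 1.449305
Accumulated factor: ((1+r)^k - 1)/r = 7.042405
Balance = $39,350.00 * 1.449305 - $6,432.40 * 7.042405
Balance = $11,730.60

$11,730.60


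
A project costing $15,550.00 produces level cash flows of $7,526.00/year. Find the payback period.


Formula: Payback = investment / annual cash flow
Substituting: Payback = $15,550.00 / $7,526.00
Payback = 2.0662 years

2.0662 years


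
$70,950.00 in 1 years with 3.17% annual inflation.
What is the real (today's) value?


Formula: Real value = nominal / (1 + inflation)^years
Price level: (1 + 0.0317)^1 = 1.0317
Real value = $70,950.00 / 1.0317 = $68,769.99

$68,769.99


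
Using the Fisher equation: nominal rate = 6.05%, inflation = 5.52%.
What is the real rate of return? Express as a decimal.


Formula: (1 + r_real) = (1 + r_nom) / (1 + inflation)
Substituting: (1 + r_real) = 1.0605 / 1.0552
(1 + r_real) = 1.005023
r_real = 1.005023 - 1 = 0.005023

0.005023


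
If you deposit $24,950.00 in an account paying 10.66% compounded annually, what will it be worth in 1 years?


Formula: FV = P * (1 + r)^n
Substituting: FV = $24,950.00 * (1 + 0.1066)^1
Growth factor: (1.1066)^1 = 1.1066
FV = $24,950.00 * 1.1066 = $27,609.67

$27,609.67


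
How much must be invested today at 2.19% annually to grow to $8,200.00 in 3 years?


Formula: PV = FV / (1 + r)^n
Substituting: PV = $8,200.00 / (1 + 0.0219)^3
Discount factor: (1.0219)^3 = 1.067149
PV = $8,200.00 / 1.067149 = $7,684.02

$7,684.02


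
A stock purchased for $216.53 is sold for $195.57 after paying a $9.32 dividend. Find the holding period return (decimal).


Formula: HPR = (P1 - P0 + D) / P0
Gain: $195.57 - $216.53 + $9.32 = -$11.64
HPR = -$11.64 / $216.53 = -0.0538

-0.0538


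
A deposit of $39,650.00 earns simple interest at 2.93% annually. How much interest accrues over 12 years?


Formula: I = P * r * t
Substituting: I = $39,650.00 * 0.0293 * 12
Step: I = $39,650.00 * 0.3516
I = $13,940.94

$13,940.94


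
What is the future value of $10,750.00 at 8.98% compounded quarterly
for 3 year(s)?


Formula: FV = P * (1 + r/m)^(m*t)
Period rate: r/m = 0.0898 / 4 = 0.02245
Total periods: m*t = 4 * 3 = 12
Growth factor: (1 + 0.02245)^12 = 1.305284
FV = $10,750.00 * 1.305284 = $14,031.80

$14,031.80


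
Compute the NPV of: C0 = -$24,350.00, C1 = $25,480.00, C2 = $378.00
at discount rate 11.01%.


Formula: NPV = C0 + C1/(1+r) + C2/(1+r)^2
Discount C1: $25,480.00 / (1 + 0.1101) = $22,952.89
Discount C2: $378.00 / (1 + 0.1101)^2 = $306.74
NPV = -$24,350.00 + $22,952.89 + $306.74 = -$1,090.37

-$1,090.37


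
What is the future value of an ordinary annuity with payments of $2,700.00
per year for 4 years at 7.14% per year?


Formula: FV = PMT * ((1+r)^n - 1) / r
Growth factor: (1 + 0.0714)^4 = 1.31767
Numerator: 1.31767 - 1 = 0.31767
FV = $2,700.00 * 0.31767 / 0.0714 = $12,012.72

$12,012.72


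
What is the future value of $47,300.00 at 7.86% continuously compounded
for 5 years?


Formula: FV = P * e^(r*t)
Exponent: r*t = 0.0786 * 5 = 0.393
e^(0.393) = 1.481418
FV = $47,300.00 * 1.481418 = $70,071.09

$70,071.09


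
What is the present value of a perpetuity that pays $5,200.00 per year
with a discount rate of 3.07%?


Formula: PV = C / r
Substituting: PV = $5,200.00 / 0.0307
PV = $169,381.11

$169,381.11


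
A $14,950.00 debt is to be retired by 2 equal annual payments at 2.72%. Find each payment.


Formula: PMT = PV * r / (1 - (1+r)^(-n))
Denominator: 1 - (1 + 0.0272)^(-2) = 0.052258
Numerator: $14,950.00 * 0.0272 = 406.64
PMT = 406.64 / 0.052258 = $7,781.34

$7,781.34


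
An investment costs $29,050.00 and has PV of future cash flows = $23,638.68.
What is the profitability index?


Formula: PI = PV(cash flows) / initial investment
Substituting: PI = $23,638.68 / $29,050.00
PI = 0.8137

0.8137


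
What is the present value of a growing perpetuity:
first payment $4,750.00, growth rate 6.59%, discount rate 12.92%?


Formula: PV = C / (r - g)
Spread: r - g = 0.1292 - 0.0659 = 0.0633
Substituting: PV = $4,750.00 / 0.0633
PV = $75,039.49

$75,039.49


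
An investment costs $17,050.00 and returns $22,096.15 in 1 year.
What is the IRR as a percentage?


Formula: IRR = C1/C0 - 1
Substituting: IRR = $22,096.15 / $17,050.00 - 1
Ratio: 1.295962 - 1 = 0.295962
IRR = 29.5962%

29.5962%


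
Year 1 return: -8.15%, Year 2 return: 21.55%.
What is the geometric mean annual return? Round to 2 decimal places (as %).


Formula: Geometric mean = ((1+r1)*(1+r2))^(1/2) - 1
Product: (1 + -0.0815) * (1 + 0.2155) = 0.9185 * 1.2155 = 1.116437
Square root: 1.116437^0.5 = 1.056616
Geometric mean = 1.056616 - 1 = 0.056616
As percentage: 5.66%

5.66%


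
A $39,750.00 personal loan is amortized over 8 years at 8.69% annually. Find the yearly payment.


Formula: PMT = PV * r / (1 - (1+r)^(-n))
Denominator: 1 - (1 + 0.0869)^(-8) = 0.486568
Numerator: $39,750.00 * 0.0869 = 3454.275
PMT = 3454.275 / 0.486568 = $7,099.27

$7,099.27


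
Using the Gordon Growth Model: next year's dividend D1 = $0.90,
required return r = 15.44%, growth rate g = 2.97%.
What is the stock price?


Formula: P = D1 / (r - g)
Spread: r - g = 0.1544 - 0.0297 = 0.1247
Substituting: P = $0.90 / 0.1247
P = $7.22

$7.22


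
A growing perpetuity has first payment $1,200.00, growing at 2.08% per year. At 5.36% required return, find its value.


Formula: PV = C / (r - g)
Spread: r - g = 0.0536 - 0.0208 = 0.0328
Substituting: PV = $1,200.00 / 0.0328
PV = $36,585.37

$36,585.37


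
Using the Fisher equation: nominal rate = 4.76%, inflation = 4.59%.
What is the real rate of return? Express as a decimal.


Formula: (1 + r_real) = (1 + r_nom) / (1 + inflation)
Substituting: (1 + r_real) = 1.0476 / 1.0459
(1 + r_real) = 1.001625
r_real = 1.001625 - 1 = 0.001625

0.001625


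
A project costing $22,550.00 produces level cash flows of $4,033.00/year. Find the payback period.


Formula: Payback = investment / annual cash flow
Substituting: Payback = $22,550.00 / $4,033.00
Payback = 5.5914 years

5.5914 years


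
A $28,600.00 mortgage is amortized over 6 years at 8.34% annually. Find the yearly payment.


Formula: PMT = PV * r / (1 - (1+r)^(-n))
Denominator: 1 - (1 + 0.0834)^(-6) = 0.381604
Numerator: $28,600.00 * 0.0834 = 2385.24
PMT = 2385.24 / 0.381604 = $6,250.57

$6,250.57


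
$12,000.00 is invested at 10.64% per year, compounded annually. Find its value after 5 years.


Formula: FV = P * (1 + r)^n
Substituting: FV = $12,000.00 * (1 + 0.1064)^5
Growth factor: (1.1064)^5 = 1.65791
FV = $12,000.00 * 1.65791 = $19,894.91

$19,894.91


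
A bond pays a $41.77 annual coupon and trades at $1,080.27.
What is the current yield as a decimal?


Formula: Current yield = annual coupon / price
Substituting: CY = $41.77 / $1,080.27
CY = 0.038666

0.038666


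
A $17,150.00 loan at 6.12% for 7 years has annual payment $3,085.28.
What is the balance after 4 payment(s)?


Formula: Balance = PV*(1+r)^k - PMT*((1+r)^k - 1)/r
Growth: (1 + 0.0612)^4 = 1.268204
Accumulated factor: ((1+r)^k - 1)/r = 4.382411
Balance = $17,150.00 * 1.268204 - $3,085.28 * 4.382411
Balance = $8,228.73

$8,228.73


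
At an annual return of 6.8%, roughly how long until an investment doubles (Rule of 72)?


Formula: Years ≈ 72 / r
Substituting: Years ≈ 72 / 6.8
Years ≈ 10.6

10.6 years


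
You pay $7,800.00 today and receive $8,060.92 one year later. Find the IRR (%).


Formula: IRR = C1/C0 - 1
Substituting: IRR = $8,060.92 / $7,800.00 - 1
Ratio: 1.033451 - 1 = 0.033451
IRR = 3.3451%

3.3451%


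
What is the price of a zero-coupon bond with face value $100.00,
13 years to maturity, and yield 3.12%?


Formula: Price = FV / (1 + r)^n
Substituting: Price = $100.00 / (1 + 0.0312)^13
Discount factor: (1.0312)^13 = 1.490932
Price = $100.00 / 1.490932 = $67.07

$67.07


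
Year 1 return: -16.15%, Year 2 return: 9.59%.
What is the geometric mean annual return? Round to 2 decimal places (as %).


Formula: Geometric mean = ((1+r1)*(1+r2))^(1/2) - 1
Product: (1 + -0.1615) * (1 + 0.0959) = 0.8385 * 1.0959 = 0.918912
Square root: 0.918912^0.5 = 0.958599
Geometric mean = 0.958599 - 1 = -0.041401
As percentage: -4.14%

-4.14%


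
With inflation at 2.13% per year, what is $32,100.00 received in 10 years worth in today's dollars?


Formula: Real value = nominal / (1 + inflation)^years
Price level: (1 + 0.0213)^10 = 1.23462
Real value = $32,100.00 / 1.23462 = $25,999.90

$25,999.90


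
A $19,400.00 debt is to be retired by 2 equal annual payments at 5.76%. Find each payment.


Formula: PMT = PV * r / (1 - (1+r)^(-n))
Denominator: 1 - (1 + 0.0576)^(-2) = 0.10596
Numerator: $19,400.00 * 0.0576 = 1117.44
PMT = 1117.44 / 0.10596 = $10,545.90

$10,545.90


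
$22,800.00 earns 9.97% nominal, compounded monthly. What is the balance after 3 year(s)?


Formula: FV = P * (1 + r/m)^(m*t)
Period rate: r/m = 0.0997 / 12 = 0.008308
Total periods: m*t = 12 * 3 = 36
Growth factor: (1 + 0.008308)^36 = 1.346979
FV = $22,800.00 * 1.346979 = $30,711.12

$30,711.12


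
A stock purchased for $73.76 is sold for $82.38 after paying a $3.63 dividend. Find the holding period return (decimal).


Formula: HPR = (P1 - P0 + D) / P0
Gain: $82.38 - $73.76 + $3.63 = $12.25
HPR = $12.25 / $73.76 = 0.1661

0.1661


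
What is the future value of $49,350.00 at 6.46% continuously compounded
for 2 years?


Formula: FV = P * e^(r*t)
Exponent: r*t = 0.0646 * 2 = 0.1292
e^(0.1292) = 1.137918
FV = $49,350.00 * 1.137918 = $56,156.24

$56,156.24


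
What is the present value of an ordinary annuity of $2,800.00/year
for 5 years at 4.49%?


Formula: PV = PMT * (1 - (1+r)^(-n)) / r
Discount factor: (1 + 0.0449)^(-5) = 0.802835
Bracket: 1 - 0.802835 = 0.197165
PV = $2,800.00 * 0.197165 / 0.0449 = $12,295.36

$12,295.36


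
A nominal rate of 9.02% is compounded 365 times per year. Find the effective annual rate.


Formula: EAR = (1 + r/m)^m - 1
Period rate: r/m = 0.0902 / 365 = 0.000247
Compounding: (1 + 0.000247)^365 = 1.094381
EAR = 1.094381 - 1 = 0.094381

0.094381


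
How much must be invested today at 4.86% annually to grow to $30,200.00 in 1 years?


Formula: PV = FV / (1 + r)^n
Substituting: PV = $30,200.00 / (1 + 0.0486)^1
Discount factor: (1.0486)^1 = 1.0486
PV = $30,200.00 / 1.0486 = $28,800.31

$28,800.31


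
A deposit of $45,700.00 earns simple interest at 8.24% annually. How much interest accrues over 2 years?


Formula: I = P * r * t
Substituting: I = $45,700.00 * 0.0824 * 2
Step: I = $45,700.00 * 0.1648
I = $7,531.36

$7,531.36


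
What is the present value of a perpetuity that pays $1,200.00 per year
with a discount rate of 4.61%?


Formula: PV = C / r
Substituting: PV = $1,200.00 / 0.0461
PV = $26,030.37

$26,030.37


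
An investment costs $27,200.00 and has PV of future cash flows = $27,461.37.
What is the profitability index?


Formula: PI = PV(cash flows) / initial investment
Substituting: PI = $27,461.37 / $27,200.00
PI = 1.0096

1.0096


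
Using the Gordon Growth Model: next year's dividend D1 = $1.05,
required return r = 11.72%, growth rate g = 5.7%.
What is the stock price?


Formula: P = D1 / (r - g)
Spread: r - g = 0.1172 - 0.057 = 0.0602
Substituting: P = $1.05 / 0.0602
P = $17.44

$17.44


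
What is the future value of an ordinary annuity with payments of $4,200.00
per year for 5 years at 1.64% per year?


Formula: FV = PMT * ((1+r)^n - 1) / r
Growth factor: (1 + 0.0164)^5 = 1.084734
Numerator: 1.084734 - 1 = 0.084734
FV = $4,200.00 * 0.084734 / 0.0164 = $21,700.19

$21,700.19


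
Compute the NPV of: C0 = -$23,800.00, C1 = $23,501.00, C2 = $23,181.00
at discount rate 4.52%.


Formula: NPV = C0 + C1/(1+r) + C2/(1+r)^2
Discount C1: $23,501.00 / (1 + 0.0452) = $22,484.69
Discount C2: $23,181.00 / (1 + 0.0452)^2 = $21,219.41
NPV = -$23,800.00 + $22,484.69 + $21,219.41 = $19,904.10

$19,904.10


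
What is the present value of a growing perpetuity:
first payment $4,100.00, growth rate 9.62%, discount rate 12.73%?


Formula: PV = C / (r - g)
Spread: r - g = 0.1273 - 0.0962 = 0.0311
Substituting: PV = $4,100.00 / 0.0311
PV = $131,832.80

$131,832.80


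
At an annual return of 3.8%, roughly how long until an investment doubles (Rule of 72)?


Formula: Years ≈ 72 / r
Substituting: Years ≈ 72 / 3.8
Years ≈ 18.9

18.9 years


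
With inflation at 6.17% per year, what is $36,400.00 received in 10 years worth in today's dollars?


Formula: Real value = nominal / (1 + inflation)^years
Price level: (1 + 0.0617)^10 = 1.819777
Real value = $36,400.00 / 1.819777 = $20,002.45

$20,002.45


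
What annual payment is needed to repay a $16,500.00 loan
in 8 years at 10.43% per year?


Formula: PMT = PV * r / (1 - (1+r)^(-n))
Denominator: 1 - (1 + 0.1043)^(-8) = 0.547828
Numerator: $16,500.00 * 0.1043 = 1720.95
PMT = 1720.95 / 0.547828 = $3,141.40

$3,141.40


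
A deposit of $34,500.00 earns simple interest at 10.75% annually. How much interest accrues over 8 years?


Formula: I = P * r * t
Substituting: I = $34,500.00 * 0.1075 * 8
Step: I = $34,500.00 * 0.86
I = $29,670.00

$29,670.00


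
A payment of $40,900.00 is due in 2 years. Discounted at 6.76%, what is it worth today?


Formula: PV = FV / (1 + r)^n
Substituting: PV = $40,900.00 / (1 + 0.0676)^2
Discount factor: (1.0676)^2 = 1.13977
PV = $40,900.00 / 1.13977 = $35,884.44

$35,884.44


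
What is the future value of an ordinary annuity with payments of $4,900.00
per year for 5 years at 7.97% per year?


Formula: FV = PMT * ((1+r)^n - 1) / r
Growth factor: (1 + 0.0797)^5 = 1.467288
Numerator: 1.467288 - 1 = 0.467288
FV = $4,900.00 * 0.467288 / 0.0797 = $28,729.15

$28,729.15


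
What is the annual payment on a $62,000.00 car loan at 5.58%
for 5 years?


Formula: PMT = PV * r / (1 - (1+r)^(-n))
Denominator: 1 - (1 + 0.0558)^(-5) = 0.23776
Numerator: $62,000.00 * 0.0558 = 3459.6
PMT = 3459.6 / 0.23776 = $14,550.80

$14,550.80


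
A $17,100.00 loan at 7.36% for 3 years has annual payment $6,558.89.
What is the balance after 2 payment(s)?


Formula: Balance = PV*(1+r)^k - PMT*((1+r)^k - 1)/r
Growth: (1 + 0.0736)^2 = 1.152617
Accumulated factor: ((1+r)^k - 1)/r = 2.0736
Balance = $17,100.00 * 1.152617 - $6,558.89 * 2.0736
Balance = $6,109.24

$6,109.24


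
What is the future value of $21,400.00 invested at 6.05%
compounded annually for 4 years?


Formula: FV = P * (1 + r)^n
Substituting: FV = $21,400.00 * (1 + 0.0605)^4
Growth factor: (1.0605)^4 = 1.264861
FV = $21,400.00 * 1.264861 = $27,068.02

$27,068.02


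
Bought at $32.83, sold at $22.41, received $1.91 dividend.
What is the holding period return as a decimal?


Formula: HPR = (P1 - P0 + D) / P0
Gain: $22.41 - $32.83 + $1.91 = -$8.51
HPR = -$8.51 / $32.83 = -0.2592

-0.2592


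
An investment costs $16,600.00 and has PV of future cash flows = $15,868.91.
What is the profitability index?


Formula: PI = PV(cash flows) / initial investment
Substituting: PI = $15,868.91 / $16,600.00
PI = 0.956

0.956


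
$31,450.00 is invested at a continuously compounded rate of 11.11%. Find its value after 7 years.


Formula: FV = P * e^(r*t)
Exponent: r*t = 0.1111 * 7 = 0.7777
e^(0.7777) = 2.176461
FV = $31,450.00 * 2.176461 = $68,449.69

$68,449.69


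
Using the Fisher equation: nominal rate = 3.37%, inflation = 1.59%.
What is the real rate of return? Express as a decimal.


Formula: (1 + r_real) = (1 + r_nom) / (1 + inflation)
Substituting: (1 + r_real) = 1.0337 / 1.0159
(1 + r_real) = 1.017521
r_real = 1.017521 - 1 = 0.017521

0.017521


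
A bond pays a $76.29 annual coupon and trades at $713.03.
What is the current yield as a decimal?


Formula: Current yield = annual coupon / price
Substituting: CY = $76.29 / $713.03
CY = 0.106994

0.106994


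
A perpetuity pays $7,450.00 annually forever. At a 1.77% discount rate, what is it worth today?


Formula: PV = C / r
Substituting: PV = $7,450.00 / 0.0177
PV = $420,903.95

$420,903.95


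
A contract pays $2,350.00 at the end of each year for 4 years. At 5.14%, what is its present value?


Formula: PV = PMT * (1 - (1+r)^(-n)) / r
Discount factor: (1 + 0.0514)^(-4) = 0.818329
Bracket: 1 - 0.818329 = 0.181671
PV = $2,350.00 * 0.181671 / 0.0514 = $8,305.96

$8,305.96


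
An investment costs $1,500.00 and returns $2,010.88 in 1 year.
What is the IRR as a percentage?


Formula: IRR = C1/C0 - 1
Substituting: IRR = $2,010.88 / $1,500.00 - 1
Ratio: 1.340587 - 1 = 0.340587
IRR = 34.0587%

34.0587%


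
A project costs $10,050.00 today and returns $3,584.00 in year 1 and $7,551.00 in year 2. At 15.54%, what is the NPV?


Formula: NPV = C0 + C1/(1+r) + C2/(1+r)^2
Discount C1: $3,584.00 / (1 + 0.1554) = $3,101.96
Discount C2: $7,551.00 / (1 + 0.1554)^2 = $5,656.40
NPV = -$10,050.00 + $3,101.96 + $5,656.40 = -$1,291.65

-$1,291.65


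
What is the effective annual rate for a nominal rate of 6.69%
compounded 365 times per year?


Formula: EAR = (1 + r/m)^m - 1
Period rate: r/m = 0.0669 / 365 = 0.000183
Compounding: (1 + 0.000183)^365 = 1.069182
EAR = 1.069182 - 1 = 0.069182

0.069182


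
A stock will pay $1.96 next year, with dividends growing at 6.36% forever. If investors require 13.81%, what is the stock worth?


Formula: P = D1 / (r - g)
Spread: r - g = 0.1381 - 0.0636 = 0.0745
Substituting: P = $1.96 / 0.0745
P = $26.31

$26.31


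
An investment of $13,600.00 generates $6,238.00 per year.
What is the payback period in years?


Formula: Payback = investment / annual cash flow
Substituting: Payback = $13,600.00 / $6,238.00
Payback = 2.1802 years

2.1802 years


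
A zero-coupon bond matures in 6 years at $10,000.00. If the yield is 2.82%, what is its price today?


Formula: Price = FV / (1 + r)^n
Substituting: Price = $10,000.00 / (1 + 0.0282)^6
Discount factor: (1.0282)^6 = 1.181587
Price = $10,000.00 / 1.181587 = $8,463.20

$8,463.20


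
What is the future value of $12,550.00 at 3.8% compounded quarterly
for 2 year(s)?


Formula: FV = P * (1 + r/m)^(m*t)
Period rate: r/m = 0.038 / 4 = 0.0095
Total periods: m*t = 4 * 2 = 8
Growth factor: (1 + 0.0095)^8 = 1.078576
FV = $12,550.00 * 1.078576 = $13,536.12

$13,536.12


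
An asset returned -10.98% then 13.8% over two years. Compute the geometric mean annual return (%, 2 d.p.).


Formula: Geometric mean = ((1+r1)*(1+r2))^(1/2) - 1
Product: (1 + -0.1098) * (1 + 0.138) = 0.8902 * 1.138 = 1.013048
Square root: 1.013048^0.5 = 1.006503
Geometric mean = 1.006503 - 1 = 0.006503
As percentage: 0.65%

0.65%


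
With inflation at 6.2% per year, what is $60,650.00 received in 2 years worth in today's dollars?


Formula: Real value = nominal / (1 + inflation)^years
Price level: (1 + 0.062)^2 = 1.127844
Real value = $60,650.00 / 1.127844 = $53,775.17

$53,775.17


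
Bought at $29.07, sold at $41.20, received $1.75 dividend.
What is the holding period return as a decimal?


Formula: HPR = (P1 - P0 + D) / P0
Gain: $41.20 - $29.07 + $1.75 = $13.88
HPR = $13.88 / $29.07 = 0.4775

0.4775


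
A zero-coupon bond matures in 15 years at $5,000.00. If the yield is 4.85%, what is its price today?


Formula: Price = FV / (1 + r)^n
Substituting: Price = $5,000.00 / (1 + 0.0485)^15
Discount factor: (1.0485)^15 = 2.034822
Price = $5,000.00 / 2.034822 = $2,457.22

$2,457.22


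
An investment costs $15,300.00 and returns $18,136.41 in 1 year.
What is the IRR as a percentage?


Formula: IRR = C1/C0 - 1
Substituting: IRR = $18,136.41 / $15,300.00 - 1
Ratio: 1.185386 - 1 = 0.185386
IRR = 18.5386%

18.5386%


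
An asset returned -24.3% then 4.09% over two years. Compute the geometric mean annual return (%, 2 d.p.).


Formula: Geometric mean = ((1+r1)*(1+r2))^(1/2) - 1
Product: (1 + -0.243) * (1 + 0.0409) = 0.757 * 1.0409 = 0.787961
Square root: 0.787961^0.5 = 0.887672
Geometric mean = 0.887672 - 1 = -0.112328
As percentage: -11.23%

-11.23%


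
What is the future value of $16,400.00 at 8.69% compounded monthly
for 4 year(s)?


Formula: FV = P * (1 + r/m)^(m*t)
Period rate: r/m = 0.0869 / 12 = 0.007242
Total periods: m*t = 12 * 4 = 48
Growth factor: (1 + 0.007242)^48 = 1.413894
FV = $16,400.00 * 1.413894 = $23,187.86

$23,187.86


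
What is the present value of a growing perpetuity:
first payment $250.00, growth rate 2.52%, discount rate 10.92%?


Formula: PV = C / (r - g)
Spread: r - g = 0.1092 - 0.0252 = 0.084
Substituting: PV = $250.00 / 0.084
PV = $2,976.19

$2,976.19


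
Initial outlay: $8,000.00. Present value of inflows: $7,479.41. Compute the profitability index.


Formula: PI = PV(cash flows) / initial investment
Substituting: PI = $7,479.41 / $8,000.00
PI = 0.9349

0.9349


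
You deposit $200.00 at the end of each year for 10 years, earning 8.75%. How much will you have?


Formula: FV = PMT * ((1+r)^n - 1) / r
Growth factor: (1 + 0.0875)^10 = 2.313623
Numerator: 2.313623 - 1 = 1.313623
FV = $200.00 * 1.313623 / 0.0875 = $3,002.57

$3,002.57


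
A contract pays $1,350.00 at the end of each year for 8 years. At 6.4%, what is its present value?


Formula: PV = PMT * (1 - (1+r)^(-n)) / r
Discount factor: (1 + 0.064)^(-8) = 0.608789
Bracket: 1 - 0.608789 = 0.391211
PV = $1,350.00 * 0.391211 / 0.064 = $8,252.10

$8,252.10


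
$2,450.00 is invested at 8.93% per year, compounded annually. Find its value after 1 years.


Formula: FV = P * (1 + r)^n
Substituting: FV = $2,450.00 * (1 + 0.0893)^1
Growth factor: (1.0893)^1 = 1.0893
FV = $2,450.00 * 1.0893 = $2,668.79

$2,668.79


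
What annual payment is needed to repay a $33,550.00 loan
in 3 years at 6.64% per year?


Formula: PMT = PV * r / (1 - (1+r)^(-n))
Denominator: 1 - (1 + 0.0664)^(-3) = 0.175407
Numerator: $33,550.00 * 0.0664 = 2227.72
PMT = 2227.72 / 0.175407 = $12,700.28

$12,700.28


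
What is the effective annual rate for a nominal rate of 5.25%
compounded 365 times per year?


Formula: EAR = (1 + r/m)^m - 1
Period rate: r/m = 0.0525 / 365 = 0.000144
Compounding: (1 + 0.000144)^365 = 1.053899
EAR = 1.053899 - 1 = 0.053899

0.053899


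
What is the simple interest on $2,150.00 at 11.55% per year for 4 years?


Formula: I = P * r * t
Substituting: I = $2,150.00 * 0.1155 * 4
Step: I = $2,150.00 * 0.462
I = $993.30

$993.30


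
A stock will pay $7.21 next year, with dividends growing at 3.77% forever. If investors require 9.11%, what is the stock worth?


Formula: P = D1 / (r - g)
Spread: r - g = 0.0911 - 0.0377 = 0.0534
Substituting: P = $7.21 / 0.0534
P = $135.02

$135.02


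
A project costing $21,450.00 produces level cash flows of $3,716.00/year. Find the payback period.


Formula: Payback = investment / annual cash flow
Substituting: Payback = $21,450.00 / $3,716.00
Payback = 5.7723 years

5.7723 years


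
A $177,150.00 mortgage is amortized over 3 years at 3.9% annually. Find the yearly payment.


Formula: PMT = PV * r / (1 - (1+r)^(-n))
Denominator: 1 - (1 + 0.039)^(-3) = 0.108434
Numerator: $177,150.00 * 0.039 = 6908.85
PMT = 6908.85 / 0.108434 = $63,714.62

$63,714.62


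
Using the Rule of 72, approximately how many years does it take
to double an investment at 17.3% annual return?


Formula: Years ≈ 72 / r
Substituting: Years ≈ 72 / 17.3
Years ≈ 4.2

4.2 years


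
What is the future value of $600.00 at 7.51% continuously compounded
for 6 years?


Formula: FV = P * e^(r*t)
Exponent: r*t = 0.0751 * 6 = 0.4506
e^(0.4506) = 1.569253
FV = $600.00 * 1.569253 = $941.55

$941.55


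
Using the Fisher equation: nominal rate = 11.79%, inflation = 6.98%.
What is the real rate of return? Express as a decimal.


Formula: (1 + r_real) = (1 + r_nom) / (1 + inflation)
Substituting: (1 + r_real) = 1.1179 / 1.0698
(1 + r_real) = 1.044962
r_real = 1.044962 - 1 = 0.044962

0.044962


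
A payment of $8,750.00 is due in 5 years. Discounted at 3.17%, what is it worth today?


Formula: PV = FV / (1 + r)^n
Substituting: PV = $8,750.00 / (1 + 0.0317)^5
Discount factor: (1.0317)^5 = 1.168873
PV = $8,750.00 / 1.168873 = $7,485.85

$7,485.85


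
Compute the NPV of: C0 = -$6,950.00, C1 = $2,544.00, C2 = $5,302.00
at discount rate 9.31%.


Formula: NPV = C0 + C1/(1+r) + C2/(1+r)^2
Discount C1: $2,544.00 / (1 + 0.0931) = $2,327.33
Discount C2: $5,302.00 / (1 + 0.0931)^2 = $4,437.31
NPV = -$6,950.00 + $2,327.33 + $4,437.31 = -$185.36

-$185.36


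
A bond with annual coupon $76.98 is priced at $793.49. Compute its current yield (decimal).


Formula: Current yield = annual coupon / price
Substituting: CY = $76.98 / $793.49
CY = 0.097014

0.097014


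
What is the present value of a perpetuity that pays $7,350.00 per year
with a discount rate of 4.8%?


Formula: PV = C / r
Substituting: PV = $7,350.00 / 0.048
PV = $153,125.00

$153,125.00


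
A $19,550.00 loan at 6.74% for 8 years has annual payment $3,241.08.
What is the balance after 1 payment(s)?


Formula: Balance = PV*(1+r)^k - PMT*((1+r)^k - 1)/r
Growth: (1 + 0.0674)^1 = 1.0674
Accumulated factor: ((1+r)^k - 1)/r = 1.0
Balance = $19,550.00 * 1.0674 - $3,241.08 * 1.0
Balance = $17,626.59

$17,626.59


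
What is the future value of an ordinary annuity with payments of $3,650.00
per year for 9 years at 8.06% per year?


Formula: FV = PMT * ((1+r)^n - 1) / r
Growth factor: (1 + 0.0806)^9 = 2.009022
Numerator: 2.009022 - 1 = 1.009022
FV = $3,650.00 * 1.009022 / 0.0806 = $45,693.92

$45,693.92


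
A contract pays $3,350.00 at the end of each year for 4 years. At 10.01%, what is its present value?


Formula: PV = PMT * (1 - (1+r)^(-n)) / r
Discount factor: (1 + 0.1001)^(-4) = 0.682765
Bracket: 1 - 0.682765 = 0.317235
PV = $3,350.00 * 0.317235 / 0.1001 = $10,616.75

$10,616.75


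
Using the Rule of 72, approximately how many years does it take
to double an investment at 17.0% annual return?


Formula: Years ≈ 72 / r
Substituting: Years ≈ 72 / 17.0
Years ≈ 4.2

4.2 years


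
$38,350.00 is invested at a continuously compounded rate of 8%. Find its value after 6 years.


Formula: FV = P * e^(r*t)
Exponent: r*t = 0.08 * 6 = 0.48
e^(0.48) = 1.616074
FV = $38,350.00 * 1.616074 = $61,976.45

$61,976.45


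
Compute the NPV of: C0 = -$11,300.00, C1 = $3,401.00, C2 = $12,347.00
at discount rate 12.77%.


Formula: NPV = C0 + C1/(1+r) + C2/(1+r)^2
Discount C1: $3,401.00 / (1 + 0.1277) = $3,015.87
Discount C2: $12,347.00 / (1 + 0.1277)^2 = $9,709.00
NPV = -$11,300.00 + $3,015.87 + $9,709.00 = $1,424.87

$1,424.87


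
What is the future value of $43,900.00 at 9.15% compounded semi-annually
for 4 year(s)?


Formula: FV = P * (1 + r/m)^(m*t)
Period rate: r/m = 0.0915 / 2 = 0.04575
Total periods: m*t = 2 * 4 = 8
Growth factor: (1 + 0.04575)^8 = 1.430286
FV = $43,900.00 * 1.430286 = $62,789.57

$62,789.57


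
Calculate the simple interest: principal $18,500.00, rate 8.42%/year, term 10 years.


Formula: I = P * r * t
Substituting: I = $18,500.00 * 0.0842 * 10
Step: I = $18,500.00 * 0.842
I = $15,577.00

$15,577.00


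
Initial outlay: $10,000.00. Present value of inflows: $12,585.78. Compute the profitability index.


Formula: PI = PV(cash flows) / initial investment
Substituting: PI = $12,585.78 / $10,000.00
PI = 1.2586

1.2586


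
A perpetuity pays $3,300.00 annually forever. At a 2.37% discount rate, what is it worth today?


Formula: PV = C / r
Substituting: PV = $3,300.00 / 0.0237
PV = $139,240.51

$139,240.51


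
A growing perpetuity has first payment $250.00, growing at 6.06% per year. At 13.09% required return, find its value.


Formula: PV = C / (r - g)
Spread: r - g = 0.1309 - 0.0606 = 0.0703
Substituting: PV = $250.00 / 0.0703
PV = $3,556.19

$3,556.19


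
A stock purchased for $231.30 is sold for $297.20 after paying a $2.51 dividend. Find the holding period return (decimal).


Formula: HPR = (P1 - P0 + D) / P0
Gain: $297.20 - $231.30 + $2.51 = $68.41
HPR = $68.41 / $231.30 = 0.2958

0.2958


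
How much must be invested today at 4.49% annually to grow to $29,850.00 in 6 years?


Formula: PV = FV / (1 + r)^n
Substituting: PV = $29,850.00 / (1 + 0.0449)^6
Discount factor: (1.0449)^6 = 1.301513
PV = $29,850.00 / 1.301513 = $22,934.85

$22,934.85


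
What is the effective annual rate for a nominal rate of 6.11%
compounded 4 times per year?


Formula: EAR = (1 + r/m)^m - 1
Period rate: r/m = 0.0611 / 4 = 0.015275
Compounding: (1 + 0.015275)^4 = 1.062514
EAR = 1.062514 - 1 = 0.062514

0.062514


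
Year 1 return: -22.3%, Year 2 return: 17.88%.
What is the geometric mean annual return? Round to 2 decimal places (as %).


Formula: Geometric mean = ((1+r1)*(1+r2))^(1/2) - 1
Product: (1 + -0.223) * (1 + 0.1788) = 0.777 * 1.1788 = 0.915928
Square root: 0.915928^0.5 = 0.957041
Geometric mean = 0.957041 - 1 = -0.042959
As percentage: -4.30%

-4.30%


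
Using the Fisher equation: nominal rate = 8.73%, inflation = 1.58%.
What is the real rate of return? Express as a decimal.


Formula: (1 + r_real) = (1 + r_nom) / (1 + inflation)
Substituting: (1 + r_real) = 1.0873 / 1.0158
(1 + r_real) = 1.070388
r_real = 1.070388 - 1 = 0.070388

0.070388


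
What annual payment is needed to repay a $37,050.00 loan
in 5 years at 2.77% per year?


Formula: PMT = PV * r / (1 - (1+r)^(-n))
Denominator: 1 - (1 + 0.0277)^(-5) = 0.127695
Numerator: $37,050.00 * 0.0277 = 1026.285
PMT = 1026.285 / 0.127695 = $8,036.98

$8,036.98


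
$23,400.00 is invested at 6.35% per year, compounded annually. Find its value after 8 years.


Formula: FV = P * (1 + r)^n
Substituting: FV = $23,400.00 * (1 + 0.0635)^8
Growth factor: (1.0635)^8 = 1.63644
FV = $23,400.00 * 1.63644 = $38,292.68

$38,292.68


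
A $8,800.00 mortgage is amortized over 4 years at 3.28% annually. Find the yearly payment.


Formula: PMT = PV * r / (1 - (1+r)^(-n))
Denominator: 1 - (1 + 0.0328)^(-4) = 0.121109
Numerator: $8,800.00 * 0.0328 = 288.64
PMT = 288.64 / 0.121109 = $2,383.31

$2,383.31


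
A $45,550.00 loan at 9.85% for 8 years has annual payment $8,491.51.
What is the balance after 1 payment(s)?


Formula: Balance = PV*(1+r)^k - PMT*((1+r)^k - 1)/r
Growth: (1 + 0.0985)^1 = 1.0985
Accumulated factor: ((1+r)^k - 1)/r = 1.0
Balance = $45,550.00 * 1.0985 - $8,491.51 * 1.0
Balance = $41,545.17

$41,545.17


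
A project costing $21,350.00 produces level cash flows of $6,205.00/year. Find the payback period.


Formula: Payback = investment / annual cash flow
Substituting: Payback = $21,350.00 / $6,205.00
Payback = 3.4408 years

3.4408 years


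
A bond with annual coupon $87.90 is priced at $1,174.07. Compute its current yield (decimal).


Formula: Current yield = annual coupon / price
Substituting: CY = $87.90 / $1,174.07
CY = 0.074868

0.074868


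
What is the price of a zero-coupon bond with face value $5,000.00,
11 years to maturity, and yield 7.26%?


Formula: Price = FV / (1 + r)^n
Substituting: Price = $5,000.00 / (1 + 0.0726)^11
Discount factor: (1.0726)^11 = 2.161801
Price = $5,000.00 / 2.161801 = $2,312.89

$2,312.89


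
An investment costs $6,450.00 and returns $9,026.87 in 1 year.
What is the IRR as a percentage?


Formula: IRR = C1/C0 - 1
Substituting: IRR = $9,026.87 / $6,450.00 - 1
Ratio: 1.399515 - 1 = 0.399515
IRR = 39.9515%

39.9515%


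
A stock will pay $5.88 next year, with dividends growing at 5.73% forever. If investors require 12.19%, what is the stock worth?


Formula: P = D1 / (r - g)
Spread: r - g = 0.1219 - 0.0573 = 0.0646
Substituting: P = $5.88 / 0.0646
P = $91.02

$91.02


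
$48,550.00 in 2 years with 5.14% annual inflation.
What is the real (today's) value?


Formula: Real value = nominal / (1 + inflation)^years
Price level: (1 + 0.0514)^2 = 1.105442
Real value = $48,550.00 / 1.105442 = $43,919.09

$43,919.09


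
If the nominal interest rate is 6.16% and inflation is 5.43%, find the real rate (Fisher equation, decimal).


Formula: (1 + r_real) = (1 + r_nom) / (1 + inflation)
Substituting: (1 + r_real) = 1.0616 / 1.0543
(1 + r_real) = 1.006924
r_real = 1.006924 - 1 = 0.006924

0.006924
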